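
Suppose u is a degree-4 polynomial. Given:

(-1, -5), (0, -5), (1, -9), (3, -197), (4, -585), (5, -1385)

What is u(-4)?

Write u(k) = ak^4 + bk³ + ck² + dk + e; the 6 given values yield a linear system in the 5 coefficients.
Solving, u(k) = -2k^4 - k³ - k - 5.
Then u(-4) = -449.

-449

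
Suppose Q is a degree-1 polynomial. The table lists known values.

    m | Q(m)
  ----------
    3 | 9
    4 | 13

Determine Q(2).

5

Write Q(m) = am + b; the 2 given values yield a linear system in the 2 coefficients.
Solving, Q(m) = 4m - 3.
Then Q(2) = 5.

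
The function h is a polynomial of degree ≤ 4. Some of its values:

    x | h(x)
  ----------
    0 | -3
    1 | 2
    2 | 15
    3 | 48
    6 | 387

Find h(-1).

-12

Write h(x) = ax^4 + bx³ + cx² + dx + e; the 5 given values yield a linear system in the 5 coefficients.
Solving, the leading coefficient vanishes, and h(x) = 2x³ - 2x² + 5x - 3.
Then h(-1) = -12.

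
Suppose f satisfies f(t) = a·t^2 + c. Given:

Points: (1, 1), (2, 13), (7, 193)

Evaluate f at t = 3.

33

From f(1) = 1 and f(2) = 13: 1a + c = 1 and 4a + c = 13.
Subtracting: 3a = 12, so a = 4; then c = 1 − 4·1 = -3.
So f(t) = 4t² − 3, and f(3) = 33.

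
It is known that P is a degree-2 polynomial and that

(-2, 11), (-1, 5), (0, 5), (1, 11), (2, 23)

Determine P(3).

41

Write P(k) = ak² + bk + c; the 5 given values yield a linear system in the 3 coefficients.
Solving, P(k) = 3k² + 3k + 5.
Then P(3) = 41.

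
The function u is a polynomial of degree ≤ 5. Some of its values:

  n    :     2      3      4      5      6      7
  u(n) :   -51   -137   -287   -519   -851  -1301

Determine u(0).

First differences: -86, -150, -232, -332, -450. Second differences: -64, -82, -100, -118. Third differences: -18, -18, -18.
Level-3 differences are constant, so u has degree 3.
Fitting a degree-3 polynomial gives u(n) = -3n³ - 5n² - 4n + 1.
Then u(0) = 1.

1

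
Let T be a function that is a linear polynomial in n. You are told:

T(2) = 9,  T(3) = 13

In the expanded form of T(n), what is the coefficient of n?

Write T(n) = an + b; the 2 given values yield a linear system in the 2 coefficients.
Solving, T(n) = 4n + 1.
The coefficient of n is 4.

4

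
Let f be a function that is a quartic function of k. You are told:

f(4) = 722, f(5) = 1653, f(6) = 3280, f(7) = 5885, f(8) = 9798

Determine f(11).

33405

Write f(k) = ak^4 + bk³ + ck² + dk + e; the 5 given values yield a linear system in the 5 coefficients.
Solving, f(k) = 2k^4 + 3k³ + k² + k - 2.
Then f(11) = 33405.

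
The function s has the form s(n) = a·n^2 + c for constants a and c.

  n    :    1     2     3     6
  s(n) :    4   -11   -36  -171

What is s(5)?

-116

From s(1) = 4 and s(2) = -11: 1a + c = 4 and 4a + c = -11.
Subtracting: 3a = -15, so a = -5; then c = 4 − (-5)·1 = 9.
So s(n) = -5n² + 9, and s(5) = -116.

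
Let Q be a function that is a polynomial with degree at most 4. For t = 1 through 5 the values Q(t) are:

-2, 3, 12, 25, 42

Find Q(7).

88

First differences: 5, 9, 13, 17. Second differences: 4, 4, 4.
Level-2 differences are constant, so Q has degree 2.
Fitting a degree-2 polynomial gives Q(t) = 2t² - t - 3.
Then Q(7) = 88.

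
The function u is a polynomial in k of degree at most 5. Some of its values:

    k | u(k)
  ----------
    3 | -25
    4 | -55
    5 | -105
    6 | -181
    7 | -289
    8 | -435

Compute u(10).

First differences: -30, -50, -76, -108, -146. Second differences: -20, -26, -32, -38. Third differences: -6, -6, -6.
Level-3 differences are constant, so u has degree 3.
Fitting a degree-3 polynomial gives u(k) = -k³ + 2k² - 7k + 5.
Then u(10) = -865.

-865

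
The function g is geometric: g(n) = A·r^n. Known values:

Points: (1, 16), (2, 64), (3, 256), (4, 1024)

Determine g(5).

4096

Consecutive ratio: 64/16 = 4, and 256/64 = 4, so r = 4.
Then A·4^1 = 16 gives A = 4, and g(n) = 4·4^n.
g(5) = 4·4^5 = 4096.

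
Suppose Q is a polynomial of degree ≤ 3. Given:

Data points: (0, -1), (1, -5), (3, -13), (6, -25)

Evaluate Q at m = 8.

-33

Write Q(m) = am³ + bm² + cm + d; the 4 given values yield a linear system in the 4 coefficients.
Solving, the top 2 coefficients vanish, and Q(m) = -4m - 1.
Then Q(8) = -33.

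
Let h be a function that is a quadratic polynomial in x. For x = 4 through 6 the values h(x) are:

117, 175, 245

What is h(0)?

5

Write h(x) = ax² + bx + c; the 3 given values yield a linear system in the 3 coefficients.
Solving, h(x) = 6x² + 4x + 5.
The constant term is h(0) = 5.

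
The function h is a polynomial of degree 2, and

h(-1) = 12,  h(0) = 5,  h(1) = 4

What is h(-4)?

69

Write h(m) = am² + bm + c; the 3 given values yield a linear system in the 3 coefficients.
Solving, h(m) = 3m² - 4m + 5.
Then h(-4) = 69.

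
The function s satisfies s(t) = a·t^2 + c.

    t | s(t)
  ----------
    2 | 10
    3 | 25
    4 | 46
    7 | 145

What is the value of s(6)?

From s(2) = 10 and s(3) = 25: 4a + c = 10 and 9a + c = 25.
Subtracting: 5a = 15, so a = 3; then c = 10 − 3·4 = -2.
So s(t) = 3t² − 2, and s(6) = 106.

106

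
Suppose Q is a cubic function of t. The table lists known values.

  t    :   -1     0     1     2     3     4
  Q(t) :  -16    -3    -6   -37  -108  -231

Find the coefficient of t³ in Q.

First differences: 13, -3, -31, -71, -123. Second differences: -16, -28, -40, -52. Third differences: -12, -12, -12.
Level-3 differences are constant, so Q has degree 3.
Fitting a degree-3 polynomial gives Q(t) = -2t³ - 8t² + 7t - 3.
The coefficient of t³ is -2.

-2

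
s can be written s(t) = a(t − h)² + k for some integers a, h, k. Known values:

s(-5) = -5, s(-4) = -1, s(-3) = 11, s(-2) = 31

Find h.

-5

First differences 4, 12, 20; second difference 8 = 2a, so a = 4.
Expanding, the t-coefficient is −2ah = -8h; matching it to the data gives h = -5, and then k = -5.
So s(t) = 4(t + 5)² − 5.
Hence h = -5.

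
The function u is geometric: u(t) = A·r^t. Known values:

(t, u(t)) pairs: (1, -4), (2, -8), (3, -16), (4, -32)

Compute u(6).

Consecutive ratio: -8/(-4) = 2, and -16/(-8) = 2, so r = 2.
Then A·2^1 = -4 gives A = -2, and u(t) = -2·2^t.
u(6) = -2·2^6 = -128.

-128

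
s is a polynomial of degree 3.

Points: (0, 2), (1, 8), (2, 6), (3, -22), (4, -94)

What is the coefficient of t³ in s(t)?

First differences: 6, -2, -28, -72. Second differences: -8, -26, -44. Third differences: -18, -18.
Level-3 differences are constant, so s has degree 3.
Fitting a degree-3 polynomial gives s(t) = -3t³ + 5t² + 4t + 2.
The coefficient of t³ is -3.

-3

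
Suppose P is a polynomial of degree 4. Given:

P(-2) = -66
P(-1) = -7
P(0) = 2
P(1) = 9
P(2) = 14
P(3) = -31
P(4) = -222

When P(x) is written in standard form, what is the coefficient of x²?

Write P(x) = ax^4 + bx³ + cx² + dx + e; the 7 given values yield a linear system in the 5 coefficients.
Solving, P(x) = -2x^4 + 4x³ + x² + 4x + 2.
The coefficient of x² is 1.

1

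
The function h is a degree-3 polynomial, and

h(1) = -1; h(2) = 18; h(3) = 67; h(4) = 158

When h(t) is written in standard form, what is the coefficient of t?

Write h(t) = at³ + bt² + ct + d; the 4 given values yield a linear system in the 4 coefficients.
Solving, h(t) = 2t³ + 3t² - 4t - 2.
The coefficient of t is -4.

-4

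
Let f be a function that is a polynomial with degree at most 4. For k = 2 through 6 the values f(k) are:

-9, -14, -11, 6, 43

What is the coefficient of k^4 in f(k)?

0

Write f(k) = ak^4 + bk³ + ck² + dk + e; the 5 given values yield a linear system in the 5 coefficients.
Solving, the leading coefficient vanishes, and f(k) = k³ - 5k² + k + 1.
The coefficient of k^4 is 0.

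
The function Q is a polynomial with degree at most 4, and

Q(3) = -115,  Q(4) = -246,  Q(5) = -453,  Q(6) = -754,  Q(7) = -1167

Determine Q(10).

-3258

First differences: -131, -207, -301, -413. Second differences: -76, -94, -112. Third differences: -18, -18.
Level-3 differences are constant, so Q has degree 3.
Fitting a degree-3 polynomial gives Q(k) = -3k³ - 2k² - 6k + 2.
Then Q(10) = -3258.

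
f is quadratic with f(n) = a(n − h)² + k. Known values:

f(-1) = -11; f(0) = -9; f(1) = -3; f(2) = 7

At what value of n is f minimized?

First differences 2, 6, 10; second difference 4 = 2a, so a = 2.
Expanding, the n-coefficient is −2ah = -4h; matching it to the data gives h = -1, and then k = -11.
So f(n) = 2(n + 1)² − 11.
Hence h = -1.

-1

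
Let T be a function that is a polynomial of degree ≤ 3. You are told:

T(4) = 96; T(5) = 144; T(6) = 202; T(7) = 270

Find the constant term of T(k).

4

Write T(k) = ak³ + bk² + ck + d; the 4 given values yield a linear system in the 4 coefficients.
Solving, the leading coefficient vanishes, and T(k) = 5k² + 3k + 4.
The constant term is T(0) = 4.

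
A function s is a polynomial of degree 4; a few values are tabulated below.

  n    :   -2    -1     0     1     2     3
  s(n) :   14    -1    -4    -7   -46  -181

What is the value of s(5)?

First differences: -15, -3, -3, -39, -135. Second differences: 12, 0, -36, -96. Third differences: -12, -36, -60. Fourth differences: -24, -24.
Level-4 differences are constant, so s has degree 4.
Fitting a degree-4 polynomial gives s(n) = -n^4 - 4n³ + n² + n - 4.
Then s(5) = -1099.

-1099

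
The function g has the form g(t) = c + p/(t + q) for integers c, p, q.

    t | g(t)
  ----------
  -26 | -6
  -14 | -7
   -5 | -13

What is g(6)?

-2

(g(t) − c)(t + q) = p for each data point; the three points give a linear system in c and q, then p follows.
Solving: c = -5, q = 2, p = 24, so g(t) = -5 + 24/(t + 2).
Then g(6) = -5 + 24/8 = -2.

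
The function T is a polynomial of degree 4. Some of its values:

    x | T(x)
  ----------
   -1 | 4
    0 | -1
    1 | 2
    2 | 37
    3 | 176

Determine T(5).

Write T(x) = ax^4 + bx³ + cx² + dx + e; the 5 given values yield a linear system in the 5 coefficients.
Solving, T(x) = 2x^4 + 2x² - x - 1.
Then T(5) = 1294.

1294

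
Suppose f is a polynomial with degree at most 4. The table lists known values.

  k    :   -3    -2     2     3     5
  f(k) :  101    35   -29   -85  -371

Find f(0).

Write f(k) = ak^4 + bk³ + ck² + dk + e; the 5 given values yield a linear system in the 5 coefficients.
Solving, the leading coefficient vanishes, and f(k) = -3k³ + k² - 4k - 1.
Then f(0) = -1.

-1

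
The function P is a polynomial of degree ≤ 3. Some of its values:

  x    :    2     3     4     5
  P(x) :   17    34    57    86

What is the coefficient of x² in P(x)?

First differences: 17, 23, 29. Second differences: 6, 6.
Level-2 differences are constant, so P has degree 2.
Fitting a degree-2 polynomial gives P(x) = 3x² + 2x + 1.
The coefficient of x² is 3.

3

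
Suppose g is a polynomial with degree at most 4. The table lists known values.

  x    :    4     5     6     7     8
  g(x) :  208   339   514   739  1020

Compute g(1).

19

First differences: 131, 175, 225, 281. Second differences: 44, 50, 56. Third differences: 6, 6.
Level-3 differences are constant, so g has degree 3.
Fitting a degree-3 polynomial gives g(x) = x³ + 7x² + 7x + 4.
Then g(1) = 19.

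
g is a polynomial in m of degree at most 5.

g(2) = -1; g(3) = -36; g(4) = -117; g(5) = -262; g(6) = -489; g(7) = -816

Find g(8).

First differences: -35, -81, -145, -227, -327. Second differences: -46, -64, -82, -100. Third differences: -18, -18, -18.
Level-3 differences are constant, so g has degree 3.
Fitting a degree-3 polynomial gives g(m) = -3m³ + 4m² + 2m + 3.
Then g(8) = -1261.

-1261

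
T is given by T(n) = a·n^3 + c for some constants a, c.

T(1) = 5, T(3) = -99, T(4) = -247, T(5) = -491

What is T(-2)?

41

From T(1) = 5 and T(3) = -99: 1a + c = 5 and 27a + c = -99.
Subtracting: 26a = -104, so a = -4; then c = 5 − (-4)·1 = 9.
So T(n) = -4n³ + 9, and T(-2) = 41.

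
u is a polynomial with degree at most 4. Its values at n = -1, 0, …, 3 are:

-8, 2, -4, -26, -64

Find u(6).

First differences: 10, -6, -22, -38. Second differences: -16, -16, -16.
Level-2 differences are constant, so u has degree 2.
Fitting a degree-2 polynomial gives u(n) = -8n² + 2n + 2.
Then u(6) = -274.

-274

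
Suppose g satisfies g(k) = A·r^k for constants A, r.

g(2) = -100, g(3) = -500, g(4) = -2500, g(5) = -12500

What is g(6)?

Consecutive ratio: -500/(-100) = 5, and -2500/(-500) = 5, so r = 5.
Then A·5^2 = -100 gives A = -4, and g(k) = -4·5^k.
g(6) = -4·5^6 = -62500.

-62500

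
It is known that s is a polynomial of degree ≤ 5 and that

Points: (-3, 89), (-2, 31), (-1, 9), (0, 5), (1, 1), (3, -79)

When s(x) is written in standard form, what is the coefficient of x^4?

Write s(x) = ax^5 + bx^4 + cx³ + dx² + ex + p; the 6 given values yield a linear system in the 6 coefficients.
Solving, the top 2 coefficients vanish, and s(x) = -3x³ - x + 5.
The coefficient of x^4 is 0.

0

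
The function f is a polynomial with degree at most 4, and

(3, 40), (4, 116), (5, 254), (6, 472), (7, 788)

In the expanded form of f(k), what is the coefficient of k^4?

First differences: 76, 138, 218, 316. Second differences: 62, 80, 98. Third differences: 18, 18.
Level-3 differences are constant, so f has degree 3.
Fitting a degree-3 polynomial gives f(k) = 3k³ - 5k² + 4.
The coefficient of k^4 is 0.

0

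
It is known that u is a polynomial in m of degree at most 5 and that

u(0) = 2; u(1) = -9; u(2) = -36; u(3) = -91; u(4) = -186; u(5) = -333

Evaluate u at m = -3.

Write u(m) = am^5 + bm^4 + cm³ + dm² + em + p; the 6 given values yield a linear system in the 6 coefficients.
Solving, the top 2 coefficients vanish, and u(m) = -2m³ - 2m² - 7m + 2.
Then u(-3) = 59.

59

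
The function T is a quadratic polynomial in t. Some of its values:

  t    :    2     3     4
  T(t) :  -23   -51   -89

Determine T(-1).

Write T(t) = at² + bt + c; the 3 given values yield a linear system in the 3 coefficients.
Solving, T(t) = -5t² - 3t + 3.
Then T(-1) = 1.

1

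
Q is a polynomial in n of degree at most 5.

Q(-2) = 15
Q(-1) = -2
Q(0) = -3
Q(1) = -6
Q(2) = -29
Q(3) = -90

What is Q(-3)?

66

Write Q(n) = an^5 + bn^4 + cn³ + dn² + en + p; the 6 given values yield a linear system in the 6 coefficients.
Solving, the top 2 coefficients vanish, and Q(n) = -3n³ - n² + n - 3.
Then Q(-3) = 66.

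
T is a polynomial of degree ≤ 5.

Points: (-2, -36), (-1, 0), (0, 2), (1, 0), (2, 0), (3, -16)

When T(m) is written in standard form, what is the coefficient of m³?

3

First differences: 36, 2, -2, 0, -16. Second differences: -34, -4, 2, -16. Third differences: 30, 6, -18. Fourth differences: -24, -24.
Level-4 differences are constant, so T has degree 4.
Fitting a degree-4 polynomial gives T(m) = -m^4 + 3m³ - m² - 3m + 2.
The coefficient of m³ is 3.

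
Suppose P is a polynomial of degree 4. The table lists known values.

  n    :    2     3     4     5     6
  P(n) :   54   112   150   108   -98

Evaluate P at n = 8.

Write P(n) = an^4 + bn³ + cn² + dn + e; the 5 given values yield a linear system in the 5 coefficients.
Solving, P(n) = -n^4 + 4n³ + 9n² + 2n - 2.
Then P(8) = -1458.

-1458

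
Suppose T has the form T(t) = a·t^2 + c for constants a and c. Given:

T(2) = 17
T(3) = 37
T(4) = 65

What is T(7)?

197

From T(2) = 17 and T(3) = 37: 4a + c = 17 and 9a + c = 37.
Subtracting: 5a = 20, so a = 4; then c = 17 − 4·4 = 1.
So T(t) = 4t² + 1, and T(7) = 197.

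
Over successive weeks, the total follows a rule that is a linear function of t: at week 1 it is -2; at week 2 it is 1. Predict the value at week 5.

10

Write the value at t as f(t).
Write f(t) = at + b; the 2 given values yield a linear system in the 2 coefficients.
Solving, f(t) = 3t - 5.
Then f(5) = 10.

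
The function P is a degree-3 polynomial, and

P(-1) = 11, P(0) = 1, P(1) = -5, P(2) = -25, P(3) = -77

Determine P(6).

-605

Write P(n) = an³ + bn² + cn + d; the 5 given values yield a linear system in the 4 coefficients.
Solving, P(n) = -3n³ + 2n² - 5n + 1.
Then P(6) = -605.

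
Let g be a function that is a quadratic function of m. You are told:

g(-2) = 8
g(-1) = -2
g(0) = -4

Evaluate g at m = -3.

Write g(m) = am² + bm + c; the 3 given values yield a linear system in the 3 coefficients.
Solving, g(m) = 4m² + 2m - 4.
Then g(-3) = 26.

26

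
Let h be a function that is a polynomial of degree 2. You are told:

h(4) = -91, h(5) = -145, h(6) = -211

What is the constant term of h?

5

Write h(n) = an² + bn + c; the 3 given values yield a linear system in the 3 coefficients.
Solving, h(n) = -6n² + 5.
The constant term is h(0) = 5.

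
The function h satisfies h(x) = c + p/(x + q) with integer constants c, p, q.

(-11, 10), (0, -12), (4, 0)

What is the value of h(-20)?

8

(h(x) − c)(x + q) = p for each data point; the three points give a linear system in c and q, then p follows.
Solving: c = 6, q = 2, p = -36, so h(x) = 6 − 36/(x + 2).
Then h(-20) = 6 − 36/(-18) = 8.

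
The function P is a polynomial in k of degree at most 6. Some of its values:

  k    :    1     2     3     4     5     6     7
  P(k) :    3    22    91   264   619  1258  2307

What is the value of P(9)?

First differences: 19, 69, 173, 355, 639, 1049. Second differences: 50, 104, 182, 284, 410. Third differences: 54, 78, 102, 126. Fourth differences: 24, 24, 24.
Level-4 differences are constant, so P has degree 4.
Fitting a degree-4 polynomial gives P(k) = k^4 - k³ + 6k² - 7k + 4.
Then P(9) = 6259.

6259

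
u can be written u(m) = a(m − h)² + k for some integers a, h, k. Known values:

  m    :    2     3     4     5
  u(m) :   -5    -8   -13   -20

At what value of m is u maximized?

1

First differences -3, -5, -7; second difference -2 = 2a, so a = -1.
Expanding, the m-coefficient is −2ah = 2h; matching it to the data gives h = 1, and then k = -4.
So u(m) = -1(m − 1)² − 4.
Hence h = 1.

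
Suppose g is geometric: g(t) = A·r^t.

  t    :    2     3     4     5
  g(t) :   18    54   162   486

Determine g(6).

Consecutive ratio: 54/18 = 3, and 162/54 = 3, so r = 3.
Then A·3^2 = 18 gives A = 2, and g(t) = 2·3^t.
g(6) = 2·3^6 = 1458.

1458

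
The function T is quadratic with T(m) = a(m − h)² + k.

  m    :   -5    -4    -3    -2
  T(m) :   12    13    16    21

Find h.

-5

First differences 1, 3, 5; second difference 2 = 2a, so a = 1.
Expanding, the m-coefficient is −2ah = -2h; matching it to the data gives h = -5, and then k = 12.
So T(m) = 1(m + 5)² + 12.
Hence h = -5.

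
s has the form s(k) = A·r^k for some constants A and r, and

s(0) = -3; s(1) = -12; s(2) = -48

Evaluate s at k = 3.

Consecutive ratio: -12/(-3) = 4, and -48/(-12) = 4, so r = 4.
Then A·4^0 = -3 gives A = -3, and s(k) = -3·4^k.
s(3) = -3·4^3 = -192.

-192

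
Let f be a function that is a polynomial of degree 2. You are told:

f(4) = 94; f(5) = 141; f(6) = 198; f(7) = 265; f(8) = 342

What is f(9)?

First differences: 47, 57, 67, 77. Second differences: 10, 10, 10.
Level-2 differences are constant, so f has degree 2.
Extending the table by one column gives the next first difference 87, so f(9) = 342 + 87 = 429.

429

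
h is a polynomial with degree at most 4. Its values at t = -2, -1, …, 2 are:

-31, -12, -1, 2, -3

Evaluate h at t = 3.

-16

First differences: 19, 11, 3, -5. Second differences: -8, -8, -8.
Level-2 differences are constant, so h has degree 2.
Fitting a degree-2 polynomial gives h(t) = -4t² + 7t - 1.
Then h(3) = -16.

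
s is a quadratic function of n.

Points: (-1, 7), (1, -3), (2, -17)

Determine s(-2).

3

Write s(n) = an² + bn + c; the 3 given values yield a linear system in the 3 coefficients.
Solving, s(n) = -3n² - 5n + 5.
Then s(-2) = 3.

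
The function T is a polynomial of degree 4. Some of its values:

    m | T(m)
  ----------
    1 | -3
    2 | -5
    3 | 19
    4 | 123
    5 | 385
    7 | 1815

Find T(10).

Write T(m) = am^4 + bm³ + cm² + dm + e; the 6 given values yield a linear system in the 5 coefficients.
Solving, T(m) = m^4 - m³ - 6m² + 8m - 5.
Then T(10) = 8475.

8475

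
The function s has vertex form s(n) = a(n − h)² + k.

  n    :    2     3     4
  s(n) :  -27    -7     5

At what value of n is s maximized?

5

First differences 20, 12; second difference -8 = 2a, so a = -4.
Expanding, the n-coefficient is −2ah = 8h; matching it to the data gives h = 5, and then k = 9.
So s(n) = -4(n − 5)² + 9.
Hence h = 5.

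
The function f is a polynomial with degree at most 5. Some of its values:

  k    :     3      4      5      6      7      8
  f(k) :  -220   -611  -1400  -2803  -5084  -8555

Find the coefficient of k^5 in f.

0

First differences: -391, -789, -1403, -2281, -3471. Second differences: -398, -614, -878, -1190. Third differences: -216, -264, -312. Fourth differences: -48, -48.
Level-4 differences are constant, so f has degree 4.
Fitting a degree-4 polynomial gives f(k) = -2k^4 - 5k² - 6k + 5.
The coefficient of k^5 is 0.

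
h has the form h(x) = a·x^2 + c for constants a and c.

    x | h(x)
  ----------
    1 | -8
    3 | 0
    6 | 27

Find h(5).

16

From h(1) = -8 and h(3) = 0: 1a + c = -8 and 9a + c = 0.
Subtracting: 8a = 8, so a = 1; then c = -8 − 1·1 = -9.
So h(x) = 1x² − 9, and h(5) = 16.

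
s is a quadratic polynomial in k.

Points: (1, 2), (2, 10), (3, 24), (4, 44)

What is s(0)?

0

First differences: 8, 14, 20. Second differences: 6, 6.
Level-2 differences are constant, so s has degree 2.
Fitting a degree-2 polynomial gives s(k) = 3k² - k.
Then s(0) = 0.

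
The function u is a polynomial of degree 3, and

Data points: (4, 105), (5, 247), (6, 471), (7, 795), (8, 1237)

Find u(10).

First differences: 142, 224, 324, 442. Second differences: 82, 100, 118. Third differences: 18, 18.
Level-3 differences are constant, so u has degree 3.
Fitting a degree-3 polynomial gives u(k) = 3k³ - 4k² - 5k - 3.
Then u(10) = 2547.

2547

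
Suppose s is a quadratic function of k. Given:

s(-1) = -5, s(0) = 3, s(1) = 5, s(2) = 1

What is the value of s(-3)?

First differences: 8, 2, -4. Second differences: -6, -6.
Level-2 differences are constant, so s has degree 2.
Fitting a degree-2 polynomial gives s(k) = -3k² + 5k + 3.
Then s(-3) = -39.

-39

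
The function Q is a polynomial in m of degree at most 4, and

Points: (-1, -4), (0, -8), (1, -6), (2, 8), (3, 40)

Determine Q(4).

Write Q(m) = am^4 + bm³ + cm² + dm + e; the 5 given values yield a linear system in the 5 coefficients.
Solving, the leading coefficient vanishes, and Q(m) = m³ + 3m² - 2m - 8.
Then Q(4) = 96.

96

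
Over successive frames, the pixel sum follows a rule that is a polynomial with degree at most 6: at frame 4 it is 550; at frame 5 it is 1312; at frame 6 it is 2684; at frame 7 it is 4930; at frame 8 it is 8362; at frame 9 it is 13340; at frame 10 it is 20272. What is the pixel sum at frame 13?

57592

Write the value at m as Q(m).
Write Q(m) = am^6 + bm^5 + cm^4 + dm³ + em² + pm + q; the 7 given values yield a linear system in the 7 coefficients.
Solving, the top 2 coefficients vanish, and Q(m) = 2m^4 + 3m² - 3m + 2.
Then Q(13) = 57592.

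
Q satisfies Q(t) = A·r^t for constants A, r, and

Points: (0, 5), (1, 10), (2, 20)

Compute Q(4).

80

Consecutive ratio: 10/5 = 2, and 20/10 = 2, so r = 2.
Then A·2^0 = 5 gives A = 5, and Q(t) = 5·2^t.
Q(4) = 5·2^4 = 80.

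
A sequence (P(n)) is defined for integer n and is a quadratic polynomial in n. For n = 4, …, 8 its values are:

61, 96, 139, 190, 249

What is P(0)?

First differences: 35, 43, 51, 59. Second differences: 8, 8, 8.
Level-2 differences are constant, so P has degree 2.
Fitting a degree-2 polynomial gives P(n) = 4n² - n + 1.
The constant term is P(0) = 1.

1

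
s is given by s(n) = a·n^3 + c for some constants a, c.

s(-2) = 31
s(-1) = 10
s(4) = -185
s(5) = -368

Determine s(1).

From s(-2) = 31 and s(-1) = 10: -8a + c = 31 and -1a + c = 10.
Subtracting: 7a = -21, so a = -3; then c = 31 − (-3)·(-8) = 7.
So s(n) = -3n³ + 7, and s(1) = 4.

4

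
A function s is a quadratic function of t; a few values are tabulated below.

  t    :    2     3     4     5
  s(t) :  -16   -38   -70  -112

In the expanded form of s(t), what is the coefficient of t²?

-5

First differences: -22, -32, -42. Second differences: -10, -10.
Level-2 differences are constant, so s has degree 2.
Fitting a degree-2 polynomial gives s(t) = -5t² + 3t - 2.
The coefficient of t² is -5.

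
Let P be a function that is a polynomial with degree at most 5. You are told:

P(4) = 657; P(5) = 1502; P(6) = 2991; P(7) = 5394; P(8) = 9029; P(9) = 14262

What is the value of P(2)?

Write P(x) = ax^5 + bx^4 + cx³ + dx² + ex + p; the 6 given values yield a linear system in the 6 coefficients.
Solving, the leading coefficient vanishes, and P(x) = 2x^4 + x³ + 5x² + x - 3.
Then P(2) = 59.

59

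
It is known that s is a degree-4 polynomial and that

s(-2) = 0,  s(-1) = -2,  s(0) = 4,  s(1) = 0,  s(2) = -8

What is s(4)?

Write s(k) = ak^4 + bk³ + ck² + dk + e; the 5 given values yield a linear system in the 5 coefficients.
Solving, s(k) = k^4 - k³ - 6k² + 2k + 4.
Then s(4) = 108.

108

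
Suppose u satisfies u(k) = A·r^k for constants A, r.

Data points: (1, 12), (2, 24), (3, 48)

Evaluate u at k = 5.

Consecutive ratio: 24/12 = 2, and 48/24 = 2, so r = 2.
Then A·2^1 = 12 gives A = 6, and u(k) = 6·2^k.
u(5) = 6·2^5 = 192.

192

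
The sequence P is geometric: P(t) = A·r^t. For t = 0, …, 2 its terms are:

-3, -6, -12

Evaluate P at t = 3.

-24

Consecutive ratio: -6/(-3) = 2, and -12/(-6) = 2, so r = 2.
Then A·2^0 = -3 gives A = -3, and P(t) = -3·2^t.
P(3) = -3·2^3 = -24.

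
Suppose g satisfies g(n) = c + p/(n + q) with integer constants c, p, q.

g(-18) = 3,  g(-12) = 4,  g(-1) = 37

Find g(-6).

7

(g(n) − c)(n + q) = p for each data point; the three points give a linear system in c and q, then p follows.
Solving: c = 1, q = 0, p = -36, so g(n) = 1 − 36/(n + 0).
Then g(-6) = 1 − 36/(-6) = 7.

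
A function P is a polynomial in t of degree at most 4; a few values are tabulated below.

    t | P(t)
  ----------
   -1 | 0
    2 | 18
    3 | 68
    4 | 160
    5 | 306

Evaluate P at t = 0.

Write P(t) = at^4 + bt³ + ct² + dt + e; the 5 given values yield a linear system in the 5 coefficients.
Solving, the leading coefficient vanishes, and P(t) = 2t³ + 3t² - 3t - 4.
Then P(0) = -4.

-4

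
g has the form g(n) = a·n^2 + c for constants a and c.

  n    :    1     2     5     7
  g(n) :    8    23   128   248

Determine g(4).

83

From g(1) = 8 and g(2) = 23: 1a + c = 8 and 4a + c = 23.
Subtracting: 3a = 15, so a = 5; then c = 8 − 5·1 = 3.
So g(n) = 5n² + 3, and g(4) = 83.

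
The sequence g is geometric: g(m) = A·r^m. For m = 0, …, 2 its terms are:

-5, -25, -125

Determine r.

Consecutive ratio: -25/(-5) = 5, and -125/(-25) = 5, so r = 5.
Then A·5^0 = -5 gives A = -5, and g(m) = -5·5^m.

5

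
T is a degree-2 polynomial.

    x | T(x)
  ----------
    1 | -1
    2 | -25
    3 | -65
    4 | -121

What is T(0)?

7

First differences: -24, -40, -56. Second differences: -16, -16.
Level-2 differences are constant, so T has degree 2.
Fitting a degree-2 polynomial gives T(x) = -8x² + 7.
Then T(0) = 7.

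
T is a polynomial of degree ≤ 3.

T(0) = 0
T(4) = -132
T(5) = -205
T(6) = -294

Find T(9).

-657

Write T(m) = am³ + bm² + cm + d; the 4 given values yield a linear system in the 4 coefficients.
Solving, the leading coefficient vanishes, and T(m) = -8m² - m.
Then T(9) = -657.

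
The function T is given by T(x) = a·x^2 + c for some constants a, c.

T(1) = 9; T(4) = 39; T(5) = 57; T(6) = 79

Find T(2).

15

From T(1) = 9 and T(4) = 39: 1a + c = 9 and 16a + c = 39.
Subtracting: 15a = 30, so a = 2; then c = 9 − 2·1 = 7.
So T(x) = 2x² + 7, and T(2) = 15.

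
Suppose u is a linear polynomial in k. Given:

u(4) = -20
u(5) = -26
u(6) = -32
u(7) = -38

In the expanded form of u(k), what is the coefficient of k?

First differences: -6, -6, -6.
Level-1 differences are constant, so u has degree 1.
Fitting a degree-1 polynomial gives u(k) = -6k + 4.
The coefficient of k is -6.

-6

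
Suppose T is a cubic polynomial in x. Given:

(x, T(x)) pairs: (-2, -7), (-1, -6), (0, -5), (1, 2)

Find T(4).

119

Write T(x) = ax³ + bx² + cx + d; the 4 given values yield a linear system in the 4 coefficients.
Solving, T(x) = x³ + 3x² + 3x - 5.
Then T(4) = 119.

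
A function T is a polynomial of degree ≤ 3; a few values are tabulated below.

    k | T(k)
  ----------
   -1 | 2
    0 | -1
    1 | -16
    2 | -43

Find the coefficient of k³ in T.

First differences: -3, -15, -27. Second differences: -12, -12.
Level-2 differences are constant, so T has degree 2.
Fitting a degree-2 polynomial gives T(k) = -6k² - 9k - 1.
The coefficient of k³ is 0.

0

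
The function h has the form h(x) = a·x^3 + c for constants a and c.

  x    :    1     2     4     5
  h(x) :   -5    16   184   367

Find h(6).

From h(1) = -5 and h(2) = 16: 1a + c = -5 and 8a + c = 16.
Subtracting: 7a = 21, so a = 3; then c = -5 − 3·1 = -8.
So h(x) = 3x³ − 8, and h(6) = 640.

640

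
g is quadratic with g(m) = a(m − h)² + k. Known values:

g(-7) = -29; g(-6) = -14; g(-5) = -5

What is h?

-4

First differences 15, 9; second difference -6 = 2a, so a = -3.
Expanding, the m-coefficient is −2ah = 6h; matching it to the data gives h = -4, and then k = -2.
So g(m) = -3(m + 4)² − 2.
Hence h = -4.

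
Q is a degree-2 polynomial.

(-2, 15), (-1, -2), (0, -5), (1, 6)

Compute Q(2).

31

Write Q(k) = ak² + bk + c; the 4 given values yield a linear system in the 3 coefficients.
Solving, Q(k) = 7k² + 4k - 5.
Then Q(2) = 31.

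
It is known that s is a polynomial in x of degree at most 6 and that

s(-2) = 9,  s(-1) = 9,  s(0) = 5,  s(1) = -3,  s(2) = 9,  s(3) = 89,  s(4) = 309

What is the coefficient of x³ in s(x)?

Write s(x) = ax^6 + bx^5 + cx^4 + dx³ + ex² + px + q; the 7 given values yield a linear system in the 7 coefficients.
Solving, the top 2 coefficients vanish, and s(x) = x^4 + 2x³ - 3x² - 8x + 5.
The coefficient of x³ is 2.

2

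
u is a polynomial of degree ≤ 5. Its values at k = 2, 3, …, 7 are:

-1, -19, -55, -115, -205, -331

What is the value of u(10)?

-985

First differences: -18, -36, -60, -90, -126. Second differences: -18, -24, -30, -36. Third differences: -6, -6, -6.
Level-3 differences are constant, so u has degree 3.
Fitting a degree-3 polynomial gives u(k) = -k³ + k + 5.
Then u(10) = -985.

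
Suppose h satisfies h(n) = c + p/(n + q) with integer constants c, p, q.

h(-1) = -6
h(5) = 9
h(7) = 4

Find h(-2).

-5

(h(n) − c)(n + q) = p for each data point; the three points give a linear system in c and q, then p follows.
Solving: c = -1, q = -3, p = 20, so h(n) = -1 + 20/(n − 3).
Then h(-2) = -1 + 20/(-5) = -5.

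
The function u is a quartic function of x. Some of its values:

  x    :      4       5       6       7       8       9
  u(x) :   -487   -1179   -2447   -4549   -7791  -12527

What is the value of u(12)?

-39959

First differences: -692, -1268, -2102, -3242, -4736. Second differences: -576, -834, -1140, -1494. Third differences: -258, -306, -354. Fourth differences: -48, -48.
Level-4 differences are constant, so u has degree 4.
Fitting a degree-4 polynomial gives u(x) = -2x^4 + x³ - x² - 6x + 1.
Then u(12) = -39959.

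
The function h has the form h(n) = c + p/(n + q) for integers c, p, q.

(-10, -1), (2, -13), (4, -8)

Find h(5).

-7

(h(n) − c)(n + q) = p for each data point; the three points give a linear system in c and q, then p follows.
Solving: c = -3, q = 0, p = -20, so h(n) = -3 − 20/(n + 0).
Then h(5) = -3 − 20/5 = -7.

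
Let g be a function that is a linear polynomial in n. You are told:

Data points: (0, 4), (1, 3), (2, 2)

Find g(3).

1

Write g(n) = an + b; the 3 given values yield a linear system in the 2 coefficients.
Solving, g(n) = -n + 4.
Then g(3) = 1.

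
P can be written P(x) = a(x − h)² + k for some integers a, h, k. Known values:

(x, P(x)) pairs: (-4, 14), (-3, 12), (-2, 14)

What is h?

First differences -2, 2; second difference 4 = 2a, so a = 2.
Expanding, the x-coefficient is −2ah = -4h; matching it to the data gives h = -3, and then k = 12.
So P(x) = 2(x + 3)² + 12.
Hence h = -3.

-3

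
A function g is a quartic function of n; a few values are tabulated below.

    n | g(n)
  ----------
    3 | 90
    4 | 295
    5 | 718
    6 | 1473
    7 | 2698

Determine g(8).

Write g(n) = an^4 + bn³ + cn² + dn + e; the 5 given values yield a linear system in the 5 coefficients.
Solving, g(n) = n^4 + n³ - 7n + 3.
Then g(8) = 4555.

4555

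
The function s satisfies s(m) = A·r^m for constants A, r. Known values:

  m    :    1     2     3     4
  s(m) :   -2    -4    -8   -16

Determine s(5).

-32

Consecutive ratio: -4/(-2) = 2, and -8/(-4) = 2, so r = 2.
Then A·2^1 = -2 gives A = -1, and s(m) = -1·2^m.
s(5) = -1·2^5 = -32.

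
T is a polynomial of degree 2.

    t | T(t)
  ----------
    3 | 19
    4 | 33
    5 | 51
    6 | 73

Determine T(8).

129

First differences: 14, 18, 22. Second differences: 4, 4.
Level-2 differences are constant, so T has degree 2.
Fitting a degree-2 polynomial gives T(t) = 2t² + 1.
Then T(8) = 129.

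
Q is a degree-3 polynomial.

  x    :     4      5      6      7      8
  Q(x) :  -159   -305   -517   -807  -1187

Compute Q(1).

3

First differences: -146, -212, -290, -380. Second differences: -66, -78, -90. Third differences: -12, -12.
Level-3 differences are constant, so Q has degree 3.
Fitting a degree-3 polynomial gives Q(x) = -2x³ - 3x² + 3x + 5.
Then Q(1) = 3.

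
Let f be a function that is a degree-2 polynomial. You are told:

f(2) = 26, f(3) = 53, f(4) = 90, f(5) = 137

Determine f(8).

Write f(k) = ak² + bk + c; the 4 given values yield a linear system in the 3 coefficients.
Solving, f(k) = 5k² + 2k + 2.
Then f(8) = 338.

338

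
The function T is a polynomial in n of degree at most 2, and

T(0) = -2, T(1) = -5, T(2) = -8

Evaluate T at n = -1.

1

First differences: -3, -3.
Level-1 differences are constant, so T has degree 1.
Fitting a degree-1 polynomial gives T(n) = -3n - 2.
Then T(-1) = 1.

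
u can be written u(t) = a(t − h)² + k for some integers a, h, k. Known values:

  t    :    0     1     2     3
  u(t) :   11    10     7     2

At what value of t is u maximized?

First differences -1, -3, -5; second difference -2 = 2a, so a = -1.
Expanding, the t-coefficient is −2ah = 2h; matching it to the data gives h = 0, and then k = 11.
So u(t) = -1(t + 0)² + 11.
Hence h = 0.

0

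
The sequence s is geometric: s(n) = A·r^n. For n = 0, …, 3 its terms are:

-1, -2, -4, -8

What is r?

Consecutive ratio: -2/(-1) = 2, and -4/(-2) = 2, so r = 2.
Then A·2^0 = -1 gives A = -1, and s(n) = -1·2^n.

2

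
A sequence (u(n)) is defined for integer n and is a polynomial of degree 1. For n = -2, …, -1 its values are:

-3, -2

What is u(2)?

1

Write u(n) = an + b; the 2 given values yield a linear system in the 2 coefficients.
Solving, u(n) = n - 1.
Then u(2) = 1.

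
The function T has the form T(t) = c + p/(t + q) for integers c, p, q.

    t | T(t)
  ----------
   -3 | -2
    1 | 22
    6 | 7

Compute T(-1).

-14

(T(t) − c)(t + q) = p for each data point; the three points give a linear system in c and q, then p follows.
Solving: c = 4, q = 0, p = 18, so T(t) = 4 + 18/(t + 0).
Then T(-1) = 4 + 18/(-1) = -14.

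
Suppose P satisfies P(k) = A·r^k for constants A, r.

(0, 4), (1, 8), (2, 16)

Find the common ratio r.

2

Consecutive ratio: 8/4 = 2, and 16/8 = 2, so r = 2.
Then A·2^0 = 4 gives A = 4, and P(k) = 4·2^k.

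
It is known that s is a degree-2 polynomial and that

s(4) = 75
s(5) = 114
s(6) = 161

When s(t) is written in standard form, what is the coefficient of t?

3

Write s(t) = at² + bt + c; the 3 given values yield a linear system in the 3 coefficients.
Solving, s(t) = 4t² + 3t - 1.
The coefficient of t is 3.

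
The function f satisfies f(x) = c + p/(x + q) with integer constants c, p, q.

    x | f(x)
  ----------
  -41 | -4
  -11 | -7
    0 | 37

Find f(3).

7

(f(x) − c)(x + q) = p for each data point; the three points give a linear system in c and q, then p follows.
Solving: c = -3, q = 1, p = 40, so f(x) = -3 + 40/(x + 1).
Then f(3) = -3 + 40/4 = 7.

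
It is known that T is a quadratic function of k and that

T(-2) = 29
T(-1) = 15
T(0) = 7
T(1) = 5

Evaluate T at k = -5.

First differences: -14, -8, -2. Second differences: 6, 6.
Level-2 differences are constant, so T has degree 2.
Fitting a degree-2 polynomial gives T(k) = 3k² - 5k + 7.
Then T(-5) = 107.

107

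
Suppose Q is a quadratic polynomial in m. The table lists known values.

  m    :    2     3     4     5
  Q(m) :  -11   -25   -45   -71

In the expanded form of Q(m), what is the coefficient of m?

Write Q(m) = am² + bm + c; the 4 given values yield a linear system in the 3 coefficients.
Solving, Q(m) = -3m² + m - 1.
The coefficient of m is 1.

1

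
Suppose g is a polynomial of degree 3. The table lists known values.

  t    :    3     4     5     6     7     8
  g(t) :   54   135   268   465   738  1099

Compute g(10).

First differences: 81, 133, 197, 273, 361. Second differences: 52, 64, 76, 88. Third differences: 12, 12, 12.
Level-3 differences are constant, so g has degree 3.
Fitting a degree-3 polynomial gives g(t) = 2t³ + 2t² - 7t + 3.
Then g(10) = 2133.

2133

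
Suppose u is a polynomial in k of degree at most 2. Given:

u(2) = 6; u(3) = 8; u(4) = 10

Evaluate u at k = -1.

First differences: 2, 2.
Level-1 differences are constant, so u has degree 1.
Fitting a degree-1 polynomial gives u(k) = 2k + 2.
Then u(-1) = 0.

0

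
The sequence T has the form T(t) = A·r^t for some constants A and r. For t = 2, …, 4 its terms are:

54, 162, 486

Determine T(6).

4374

Consecutive ratio: 162/54 = 3, and 486/162 = 3, so r = 3.
Then A·3^2 = 54 gives A = 6, and T(t) = 6·3^t.
T(6) = 6·3^6 = 4374.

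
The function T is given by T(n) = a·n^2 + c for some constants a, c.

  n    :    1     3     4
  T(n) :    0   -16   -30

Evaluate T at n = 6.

-70

From T(1) = 0 and T(3) = -16: 1a + c = 0 and 9a + c = -16.
Subtracting: 8a = -16, so a = -2; then c = 0 − (-2)·1 = 2.
So T(n) = -2n² + 2, and T(6) = -70.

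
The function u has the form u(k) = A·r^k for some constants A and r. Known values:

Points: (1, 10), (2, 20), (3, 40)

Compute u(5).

160

Consecutive ratio: 20/10 = 2, and 40/20 = 2, so r = 2.
Then A·2^1 = 10 gives A = 5, and u(k) = 5·2^k.
u(5) = 5·2^5 = 160.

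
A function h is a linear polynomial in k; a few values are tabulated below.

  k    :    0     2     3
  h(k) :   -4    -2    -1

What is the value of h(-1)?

Write h(k) = ak + b; the 3 given values yield a linear system in the 2 coefficients.
Solving, h(k) = k - 4.
Then h(-1) = -5.

-5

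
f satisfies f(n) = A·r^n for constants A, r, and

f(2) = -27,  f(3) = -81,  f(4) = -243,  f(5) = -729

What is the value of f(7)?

Consecutive ratio: -81/(-27) = 3, and -243/(-81) = 3, so r = 3.
Then A·3^2 = -27 gives A = -3, and f(n) = -3·3^n.
f(7) = -3·3^7 = -6561.

-6561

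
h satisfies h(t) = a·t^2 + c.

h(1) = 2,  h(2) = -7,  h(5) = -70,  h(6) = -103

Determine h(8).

-187

From h(1) = 2 and h(2) = -7: 1a + c = 2 and 4a + c = -7.
Subtracting: 3a = -9, so a = -3; then c = 2 − (-3)·1 = 5.
So h(t) = -3t² + 5, and h(8) = -187.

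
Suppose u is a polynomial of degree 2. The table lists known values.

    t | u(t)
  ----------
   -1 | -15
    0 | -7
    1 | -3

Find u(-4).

Write u(t) = at² + bt + c; the 3 given values yield a linear system in the 3 coefficients.
Solving, u(t) = -2t² + 6t - 7.
Then u(-4) = -63.

-63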